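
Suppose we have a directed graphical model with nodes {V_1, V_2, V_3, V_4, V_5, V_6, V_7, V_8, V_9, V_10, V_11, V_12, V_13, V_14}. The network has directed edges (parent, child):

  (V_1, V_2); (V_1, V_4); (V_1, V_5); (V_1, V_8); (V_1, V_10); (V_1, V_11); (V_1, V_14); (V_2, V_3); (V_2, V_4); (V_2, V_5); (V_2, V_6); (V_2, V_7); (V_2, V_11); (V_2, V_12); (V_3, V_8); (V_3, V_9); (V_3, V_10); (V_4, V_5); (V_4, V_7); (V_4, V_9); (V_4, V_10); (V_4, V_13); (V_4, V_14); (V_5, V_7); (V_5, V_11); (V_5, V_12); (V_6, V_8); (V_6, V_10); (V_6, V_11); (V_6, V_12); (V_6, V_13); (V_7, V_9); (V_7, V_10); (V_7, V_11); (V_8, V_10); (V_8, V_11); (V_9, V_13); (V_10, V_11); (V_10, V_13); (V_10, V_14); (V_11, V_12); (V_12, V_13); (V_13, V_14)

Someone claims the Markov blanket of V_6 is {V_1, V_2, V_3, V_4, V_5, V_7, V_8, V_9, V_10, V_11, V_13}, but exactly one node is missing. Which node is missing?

Recall MB(v) = parents ∪ children ∪ spouses, where spouses are the other parents of v's children.
V_6's parents: V_2.
Children of V_6: V_8, V_10, V_11, V_12, V_13.
Co-parents of V_6 (other parents of its children):
  V_8: V_1, V_3
  V_10: V_1, V_3, V_4, V_7, V_8
  V_11: V_1, V_2, V_5, V_7, V_8, V_10
  V_12: V_2, V_5, V_11
  V_13: V_4, V_9, V_10, V_12
MB(V_6) = {V_1, V_2, V_3, V_4, V_5, V_7, V_8, V_9, V_10, V_11, V_12, V_13}.
Comparing with the claimed set, V_12 is missing.

V_12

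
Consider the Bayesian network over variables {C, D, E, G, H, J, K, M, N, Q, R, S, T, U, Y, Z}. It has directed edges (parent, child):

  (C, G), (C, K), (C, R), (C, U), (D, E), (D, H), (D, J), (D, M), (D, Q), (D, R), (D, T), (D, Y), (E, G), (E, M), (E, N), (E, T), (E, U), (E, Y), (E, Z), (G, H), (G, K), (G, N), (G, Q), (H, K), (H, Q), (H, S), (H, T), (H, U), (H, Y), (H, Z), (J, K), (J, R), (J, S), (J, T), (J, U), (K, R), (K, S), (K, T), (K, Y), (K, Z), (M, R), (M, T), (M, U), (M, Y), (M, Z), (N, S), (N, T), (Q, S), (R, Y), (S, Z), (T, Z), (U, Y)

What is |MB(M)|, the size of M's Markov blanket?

13

Parents of M: D, E.
M's children: R, T, U, Y, Z.
Parents of each child, excluding M:
  parents(R) \ {M} = {C, D, J, K}.
  parents(T) \ {M} = {D, E, H, J, K, N}.
  U's other parents are C, E, H, J.
  Y's other parents are D, E, H, K, R, U.
  Z's other parents are E, H, K, S, T.
MB(M) = {C, D, E, H, J, K, N, R, S, T, U, Y, Z}, which has 13 nodes.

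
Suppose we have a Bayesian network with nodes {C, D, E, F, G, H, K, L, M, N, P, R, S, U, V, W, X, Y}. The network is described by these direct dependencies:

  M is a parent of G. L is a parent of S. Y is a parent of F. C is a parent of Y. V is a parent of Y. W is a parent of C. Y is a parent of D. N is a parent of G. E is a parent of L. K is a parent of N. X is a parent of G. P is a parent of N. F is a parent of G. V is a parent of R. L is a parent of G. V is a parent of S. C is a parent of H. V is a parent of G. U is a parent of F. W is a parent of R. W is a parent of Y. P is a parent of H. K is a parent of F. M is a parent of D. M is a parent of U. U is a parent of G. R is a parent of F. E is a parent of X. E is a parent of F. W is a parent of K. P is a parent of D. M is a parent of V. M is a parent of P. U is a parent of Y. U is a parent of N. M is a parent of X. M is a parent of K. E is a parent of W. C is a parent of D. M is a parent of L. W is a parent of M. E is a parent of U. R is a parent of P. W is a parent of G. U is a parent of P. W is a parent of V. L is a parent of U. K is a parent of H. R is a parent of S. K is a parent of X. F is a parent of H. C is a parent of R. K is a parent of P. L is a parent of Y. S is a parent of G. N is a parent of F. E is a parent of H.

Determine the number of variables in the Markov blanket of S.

10

Recall MB(v) = parents ∪ children ∪ spouses, where spouses are the other parents of v's children.
Pa(S) = {L, R, V}.
S has child G.
For each child, the remaining parents (spouses of S):
  G's other parents are F, L, M, N, U, V, W, X.
MB(S) = {F, G, L, M, N, R, U, V, W, X}, which has 10 nodes.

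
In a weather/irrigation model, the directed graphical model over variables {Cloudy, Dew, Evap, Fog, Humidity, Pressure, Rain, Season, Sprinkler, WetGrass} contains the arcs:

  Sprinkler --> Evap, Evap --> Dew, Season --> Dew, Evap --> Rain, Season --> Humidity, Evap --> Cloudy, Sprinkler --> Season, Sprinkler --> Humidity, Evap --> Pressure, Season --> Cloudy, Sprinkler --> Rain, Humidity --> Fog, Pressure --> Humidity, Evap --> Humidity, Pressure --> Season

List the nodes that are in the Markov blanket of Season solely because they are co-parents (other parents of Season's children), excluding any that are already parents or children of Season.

{Evap}

Children of Season: Cloudy, Dew, Humidity.
  Dew: Evap
  Humidity: Evap, Pressure, Sprinkler
  Cloudy: Evap
Excluding nodes already adjacent to Season (Cloudy, Dew, Humidity, Pressure, Sprinkler), the co-parent-only contribution is {Evap}.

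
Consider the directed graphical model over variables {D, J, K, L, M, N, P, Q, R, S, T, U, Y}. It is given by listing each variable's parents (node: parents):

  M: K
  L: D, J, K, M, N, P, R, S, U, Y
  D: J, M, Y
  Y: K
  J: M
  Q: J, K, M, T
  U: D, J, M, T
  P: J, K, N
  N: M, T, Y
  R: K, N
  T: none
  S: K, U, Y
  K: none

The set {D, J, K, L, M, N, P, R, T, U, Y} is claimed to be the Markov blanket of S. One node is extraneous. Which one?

S has child L.
Pa(S) = {K, U, Y}.
Co-parents of S (other parents of its children):
  L: D, J, K, M, N, P, R, U, Y
MB(S) = {D, J, K, L, M, N, P, R, U, Y}.
T is neither a parent, child, nor co-parent of S, so it does not belong.

T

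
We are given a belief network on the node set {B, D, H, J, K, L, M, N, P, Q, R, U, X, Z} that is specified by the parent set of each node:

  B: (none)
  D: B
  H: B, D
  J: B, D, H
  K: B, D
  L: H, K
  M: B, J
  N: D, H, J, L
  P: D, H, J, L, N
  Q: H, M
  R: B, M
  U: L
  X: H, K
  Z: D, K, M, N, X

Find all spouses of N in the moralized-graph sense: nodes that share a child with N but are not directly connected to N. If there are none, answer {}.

Children of N: P, Z.
  parents(P) \ {N} = {D, H, J, L}.
  Z's other parents are D, K, M, X.
Excluding nodes already adjacent to N (D, H, J, L, P, Z), the co-parent-only contribution is {K, M, X}.

{K, M, X}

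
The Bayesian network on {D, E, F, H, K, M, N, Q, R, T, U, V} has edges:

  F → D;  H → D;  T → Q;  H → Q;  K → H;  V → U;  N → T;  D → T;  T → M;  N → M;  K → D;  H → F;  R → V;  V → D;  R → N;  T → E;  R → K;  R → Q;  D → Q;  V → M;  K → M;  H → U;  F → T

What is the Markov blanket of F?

{D, H, K, N, T, V}

Recall MB(v) = parents ∪ children ∪ spouses, where spouses are the other parents of v's children.
F's children: D, T.
Pa(F) = {H}.
Other parents of F's children:
  D's other parents are H, K, V.
  parents(T) \ {F} = {D, N}.
Taking the union gives {D, H, K, N, T, V}.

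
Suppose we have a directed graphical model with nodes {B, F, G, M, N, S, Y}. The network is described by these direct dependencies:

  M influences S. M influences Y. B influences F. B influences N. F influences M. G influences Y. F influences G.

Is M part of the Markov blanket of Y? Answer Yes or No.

Yes

M is a parent of Y.
So M ∈ MB(Y).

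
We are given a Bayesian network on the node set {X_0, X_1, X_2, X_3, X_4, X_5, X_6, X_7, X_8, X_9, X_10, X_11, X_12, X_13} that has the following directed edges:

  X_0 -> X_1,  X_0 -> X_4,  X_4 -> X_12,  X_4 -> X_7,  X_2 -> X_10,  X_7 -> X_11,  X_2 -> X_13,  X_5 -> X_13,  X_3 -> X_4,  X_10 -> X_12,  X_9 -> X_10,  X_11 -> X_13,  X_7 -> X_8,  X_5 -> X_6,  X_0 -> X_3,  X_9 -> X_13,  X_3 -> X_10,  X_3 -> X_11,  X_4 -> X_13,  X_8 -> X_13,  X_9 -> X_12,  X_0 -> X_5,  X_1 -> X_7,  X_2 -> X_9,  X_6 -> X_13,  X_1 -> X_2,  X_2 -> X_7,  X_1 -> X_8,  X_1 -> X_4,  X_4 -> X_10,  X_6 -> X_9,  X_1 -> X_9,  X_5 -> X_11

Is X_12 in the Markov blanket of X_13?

No

The Markov blanket of a node is its parents, its children, and the other parents of its children.
Parents of X_13: X_2, X_4, X_5, X_6, X_8, X_9, X_11.
Children of X_13: none.
With no children, X_13 has no spouses; the co-parent set is empty.
MB(X_13) = {X_2, X_4, X_5, X_6, X_8, X_9, X_11}; X_12 is not in this set.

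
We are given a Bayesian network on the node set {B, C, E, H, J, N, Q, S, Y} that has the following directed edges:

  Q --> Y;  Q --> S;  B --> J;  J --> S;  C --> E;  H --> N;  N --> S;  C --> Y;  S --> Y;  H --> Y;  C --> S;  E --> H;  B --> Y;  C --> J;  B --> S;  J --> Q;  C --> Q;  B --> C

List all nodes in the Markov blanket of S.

{B, C, H, J, N, Q, Y}

Recall MB(v) = parents ∪ children ∪ spouses, where spouses are the other parents of v's children.
S has parents B, C, J, N, Q.
S has child Y.
Other parents of S's children:
  parents(Y) \ {S} = {B, C, H, Q}.
MB(S) = {B, C, H, J, N, Q, Y}.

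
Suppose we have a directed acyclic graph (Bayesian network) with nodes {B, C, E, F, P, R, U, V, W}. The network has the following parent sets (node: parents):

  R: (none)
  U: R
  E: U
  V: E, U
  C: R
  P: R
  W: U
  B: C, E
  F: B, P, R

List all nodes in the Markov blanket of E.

{B, C, U, V}

By definition, MB(E) is built from E's parents, E's children, and the co-parents of E.
E has parent U.
E has children B, V.
Co-parents of E (other parents of its children):
  parents(V) \ {E} = {U}.
  parents(B) \ {E} = {C}.
Taking the union gives {B, C, U, V}.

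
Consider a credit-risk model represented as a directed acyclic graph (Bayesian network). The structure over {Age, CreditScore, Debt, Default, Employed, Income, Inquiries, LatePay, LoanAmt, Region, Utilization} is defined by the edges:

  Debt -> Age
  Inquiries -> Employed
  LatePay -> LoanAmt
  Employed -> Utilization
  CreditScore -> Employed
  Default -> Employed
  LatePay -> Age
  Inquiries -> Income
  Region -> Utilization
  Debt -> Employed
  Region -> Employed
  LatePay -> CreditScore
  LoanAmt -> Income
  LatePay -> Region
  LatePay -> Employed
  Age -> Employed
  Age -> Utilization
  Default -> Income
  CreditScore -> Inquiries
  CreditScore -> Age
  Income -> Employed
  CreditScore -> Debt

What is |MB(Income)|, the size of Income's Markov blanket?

Recall MB(v) = parents ∪ children ∪ spouses, where spouses are the other parents of v's children.
Parents of Income: Default, Inquiries, LoanAmt.
Income has child Employed.
Other parents of Income's children:
  parents(Employed) \ {Income} = {Age, CreditScore, Debt, Default, Inquiries, LatePay, Region}.
MB(Income) = {Age, CreditScore, Debt, Default, Employed, Inquiries, LatePay, LoanAmt, Region}, which has 9 nodes.

9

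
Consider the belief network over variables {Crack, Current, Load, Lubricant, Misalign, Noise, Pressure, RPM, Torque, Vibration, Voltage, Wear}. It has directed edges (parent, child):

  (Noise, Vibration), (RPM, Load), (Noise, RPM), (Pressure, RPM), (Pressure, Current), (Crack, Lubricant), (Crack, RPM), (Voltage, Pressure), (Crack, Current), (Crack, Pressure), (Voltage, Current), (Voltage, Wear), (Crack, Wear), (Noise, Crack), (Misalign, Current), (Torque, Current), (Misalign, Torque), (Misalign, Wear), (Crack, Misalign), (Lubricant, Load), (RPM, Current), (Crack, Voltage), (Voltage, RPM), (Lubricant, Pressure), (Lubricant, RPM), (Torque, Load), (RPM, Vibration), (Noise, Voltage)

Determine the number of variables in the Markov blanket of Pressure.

8

Recall MB(v) = parents ∪ children ∪ spouses, where spouses are the other parents of v's children.
Parents of Pressure: Crack, Lubricant, Voltage.
Ch(Pressure) = {Current, RPM}.
For each child, the remaining parents (spouses of Pressure):
  RPM also has parents Crack, Lubricant, Noise, Voltage.
  Current's other parents are Crack, Misalign, RPM, Torque, Voltage.
MB(Pressure) = {Crack, Current, Lubricant, Misalign, Noise, RPM, Torque, Voltage}, which has 8 nodes.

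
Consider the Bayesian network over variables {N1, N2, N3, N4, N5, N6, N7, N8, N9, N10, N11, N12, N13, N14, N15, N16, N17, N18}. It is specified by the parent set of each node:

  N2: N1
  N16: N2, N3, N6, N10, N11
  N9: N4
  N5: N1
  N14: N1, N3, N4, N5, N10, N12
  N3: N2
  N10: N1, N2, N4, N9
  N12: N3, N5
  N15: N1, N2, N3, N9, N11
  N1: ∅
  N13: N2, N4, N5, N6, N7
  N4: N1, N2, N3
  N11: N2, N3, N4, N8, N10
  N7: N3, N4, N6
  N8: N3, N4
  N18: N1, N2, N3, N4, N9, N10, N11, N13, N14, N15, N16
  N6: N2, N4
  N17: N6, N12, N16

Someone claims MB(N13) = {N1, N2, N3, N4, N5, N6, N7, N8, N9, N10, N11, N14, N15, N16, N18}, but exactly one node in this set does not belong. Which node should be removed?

N8

Ch(N13) = {N18}.
Pa(N13) = {N2, N4, N5, N6, N7}.
Co-parents of N13 (other parents of its children):
  N18's other parents are N1, N2, N3, N4, N9, N10, N11, N14, N15, N16.
MB(N13) = {N1, N2, N3, N4, N5, N6, N7, N9, N10, N11, N14, N15, N16, N18}.
N8 is neither a parent, child, nor co-parent of N13, so it does not belong.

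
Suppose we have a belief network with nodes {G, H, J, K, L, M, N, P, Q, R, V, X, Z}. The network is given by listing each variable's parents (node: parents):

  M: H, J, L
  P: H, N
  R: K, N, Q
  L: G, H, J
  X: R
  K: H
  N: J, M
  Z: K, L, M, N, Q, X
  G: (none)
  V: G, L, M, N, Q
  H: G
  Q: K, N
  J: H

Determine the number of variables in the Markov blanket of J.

5

J's parents: H.
Children of J: L, M, N.
For each child, the remaining parents (spouses of J):
  L's other parents are G, H.
  parents(M) \ {J} = {H, L}.
  N's other parent is M.
MB(J) = {G, H, L, M, N}, which has 5 nodes.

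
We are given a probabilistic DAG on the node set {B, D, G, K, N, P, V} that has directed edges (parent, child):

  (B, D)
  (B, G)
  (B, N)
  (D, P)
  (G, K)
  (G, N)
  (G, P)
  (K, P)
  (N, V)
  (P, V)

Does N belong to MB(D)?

Pa(D) = {B}.
Children of D: P.
Co-parents of D (other parents of its children):
  P: G, K
MB(D) = {B, G, K, P}; N is not in this set.

No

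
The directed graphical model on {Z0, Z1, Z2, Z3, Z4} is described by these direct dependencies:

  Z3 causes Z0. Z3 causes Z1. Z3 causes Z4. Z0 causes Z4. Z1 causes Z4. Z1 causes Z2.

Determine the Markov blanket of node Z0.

{Z1, Z3, Z4}

Pa(Z0) = {Z3}.
Children of Z0: Z4.
Other parents of Z0's children:
  parents(Z4) \ {Z0} = {Z1, Z3}.
MB(Z0) = {Z1, Z3, Z4}.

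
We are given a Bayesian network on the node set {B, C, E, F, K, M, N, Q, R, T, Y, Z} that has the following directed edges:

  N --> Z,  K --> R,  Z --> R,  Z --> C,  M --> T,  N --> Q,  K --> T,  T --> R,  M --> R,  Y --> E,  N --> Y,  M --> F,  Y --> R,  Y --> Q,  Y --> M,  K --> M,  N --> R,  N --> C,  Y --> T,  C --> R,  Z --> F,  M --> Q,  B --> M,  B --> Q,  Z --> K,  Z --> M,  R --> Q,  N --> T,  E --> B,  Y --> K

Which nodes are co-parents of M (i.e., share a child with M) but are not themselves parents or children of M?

{C, N}

Children of M: F, Q, R, T.
  T: K, N, Y
  R: C, K, N, T, Y, Z
  Q: B, N, R, Y
  F: Z
Excluding nodes already adjacent to M (B, F, K, Q, R, T, Y, Z), the co-parent-only contribution is {C, N}.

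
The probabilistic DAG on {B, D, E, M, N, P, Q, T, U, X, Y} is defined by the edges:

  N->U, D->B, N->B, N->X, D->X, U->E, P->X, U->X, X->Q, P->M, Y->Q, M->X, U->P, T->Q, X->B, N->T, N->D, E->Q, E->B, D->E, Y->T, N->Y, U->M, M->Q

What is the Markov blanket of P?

P's parents: U.
Children of P: M, X.
Co-parents of P (other parents of its children):
  M also has parent U.
  X's other parents are D, M, N, U.
So the Markov blanket of P is {D, M, N, U, X}.

{D, M, N, U, X}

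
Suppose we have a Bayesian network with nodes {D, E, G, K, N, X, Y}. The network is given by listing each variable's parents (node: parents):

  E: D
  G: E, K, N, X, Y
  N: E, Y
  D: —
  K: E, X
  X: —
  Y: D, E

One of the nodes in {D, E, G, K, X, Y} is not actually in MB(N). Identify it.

N has parents E, Y.
N's children: G.
Other parents of N's children:
  G's other parents are E, K, X, Y.
MB(N) = {E, G, K, X, Y}.
D is neither a parent, child, nor co-parent of N, so it does not belong.

D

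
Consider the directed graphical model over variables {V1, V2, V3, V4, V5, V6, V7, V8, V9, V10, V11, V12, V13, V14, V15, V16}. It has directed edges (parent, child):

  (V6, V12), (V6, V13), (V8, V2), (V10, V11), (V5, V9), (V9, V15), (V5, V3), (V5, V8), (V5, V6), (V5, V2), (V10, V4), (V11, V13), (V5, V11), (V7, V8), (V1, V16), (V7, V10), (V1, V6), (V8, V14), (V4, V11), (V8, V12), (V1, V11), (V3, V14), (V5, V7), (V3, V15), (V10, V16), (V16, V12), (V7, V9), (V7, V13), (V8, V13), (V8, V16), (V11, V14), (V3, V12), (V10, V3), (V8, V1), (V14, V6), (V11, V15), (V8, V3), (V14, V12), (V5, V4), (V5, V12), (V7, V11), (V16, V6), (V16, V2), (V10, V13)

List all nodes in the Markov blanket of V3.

{V5, V6, V8, V9, V10, V11, V12, V14, V15, V16}

A node's Markov blanket = Pa ∪ Ch ∪ (parents of Ch other than the node itself).
V3 has children V12, V14, V15.
Parents of V3: V5, V8, V10.
Other parents of V3's children:
  V14's other parents are V8, V11.
  V15's other parents are V9, V11.
  V12's other parents are V5, V6, V8, V14, V16.
MB(V3) = {V5, V6, V8, V9, V10, V11, V12, V14, V15, V16}.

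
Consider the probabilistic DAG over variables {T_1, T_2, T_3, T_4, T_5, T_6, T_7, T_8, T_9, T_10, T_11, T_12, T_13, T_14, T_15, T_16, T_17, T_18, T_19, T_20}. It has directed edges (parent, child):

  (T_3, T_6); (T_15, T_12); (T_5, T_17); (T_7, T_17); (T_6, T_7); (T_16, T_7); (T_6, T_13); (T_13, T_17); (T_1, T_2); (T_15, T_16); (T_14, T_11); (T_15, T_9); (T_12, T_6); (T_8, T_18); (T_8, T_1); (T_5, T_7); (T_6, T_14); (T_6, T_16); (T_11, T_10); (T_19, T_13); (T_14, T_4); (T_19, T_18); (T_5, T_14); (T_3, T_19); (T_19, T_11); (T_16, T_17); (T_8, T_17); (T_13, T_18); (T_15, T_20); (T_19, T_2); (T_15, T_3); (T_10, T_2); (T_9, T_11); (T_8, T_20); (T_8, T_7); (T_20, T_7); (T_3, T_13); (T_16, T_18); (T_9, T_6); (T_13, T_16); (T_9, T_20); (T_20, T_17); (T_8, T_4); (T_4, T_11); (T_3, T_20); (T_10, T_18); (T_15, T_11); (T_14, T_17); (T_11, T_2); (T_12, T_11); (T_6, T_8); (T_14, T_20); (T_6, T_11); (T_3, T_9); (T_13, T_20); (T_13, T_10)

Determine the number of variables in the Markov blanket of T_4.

8

The Markov blanket of a node is its parents, its children, and the other parents of its children.
T_4's parents: T_8, T_14.
Ch(T_4) = {T_11}.
Parents of each child, excluding T_4:
  T_11 also has parents T_6, T_9, T_12, T_14, T_15, T_19.
MB(T_4) = {T_6, T_8, T_9, T_11, T_12, T_14, T_15, T_19}, which has 8 nodes.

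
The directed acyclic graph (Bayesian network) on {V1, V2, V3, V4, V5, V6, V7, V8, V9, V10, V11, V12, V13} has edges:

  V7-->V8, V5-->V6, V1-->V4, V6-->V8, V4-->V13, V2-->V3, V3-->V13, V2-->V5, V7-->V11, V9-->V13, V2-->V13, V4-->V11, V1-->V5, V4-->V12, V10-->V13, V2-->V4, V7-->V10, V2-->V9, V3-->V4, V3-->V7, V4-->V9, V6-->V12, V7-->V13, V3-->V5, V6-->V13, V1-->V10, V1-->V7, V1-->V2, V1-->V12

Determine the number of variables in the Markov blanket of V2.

Children of V2: V3, V4, V5, V9, V13.
V2's parents: V1.
Other parents of V2's children:
  V3: no additional parents.
  V4's other parents are V1, V3.
  V5 also has parents V1, V3.
  parents(V9) \ {V2} = {V4}.
  V13's other parents are V3, V4, V6, V7, V9, V10.
MB(V2) = {V1, V3, V4, V5, V6, V7, V9, V10, V13}, which has 9 nodes.

9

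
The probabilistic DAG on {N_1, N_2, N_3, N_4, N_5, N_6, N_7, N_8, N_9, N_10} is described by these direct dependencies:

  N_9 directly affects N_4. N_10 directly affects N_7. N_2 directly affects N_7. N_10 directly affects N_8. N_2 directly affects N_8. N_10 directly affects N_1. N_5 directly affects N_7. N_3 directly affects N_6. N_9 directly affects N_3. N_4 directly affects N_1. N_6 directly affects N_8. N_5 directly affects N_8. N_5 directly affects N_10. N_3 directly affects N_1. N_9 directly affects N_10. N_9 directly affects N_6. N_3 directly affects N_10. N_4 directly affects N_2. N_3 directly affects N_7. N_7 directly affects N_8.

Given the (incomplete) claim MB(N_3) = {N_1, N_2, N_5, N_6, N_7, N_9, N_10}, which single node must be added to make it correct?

Pa(N_3) = {N_9}.
Ch(N_3) = {N_1, N_6, N_7, N_10}.
Other parents of N_3's children:
  N_6 also has parent N_9.
  parents(N_10) \ {N_3} = {N_5, N_9}.
  parents(N_7) \ {N_3} = {N_2, N_5, N_10}.
  parents(N_1) \ {N_3} = {N_4, N_10}.
MB(N_3) = {N_1, N_2, N_4, N_5, N_6, N_7, N_9, N_10}.
Comparing with the claimed set, N_4 is missing.

N_4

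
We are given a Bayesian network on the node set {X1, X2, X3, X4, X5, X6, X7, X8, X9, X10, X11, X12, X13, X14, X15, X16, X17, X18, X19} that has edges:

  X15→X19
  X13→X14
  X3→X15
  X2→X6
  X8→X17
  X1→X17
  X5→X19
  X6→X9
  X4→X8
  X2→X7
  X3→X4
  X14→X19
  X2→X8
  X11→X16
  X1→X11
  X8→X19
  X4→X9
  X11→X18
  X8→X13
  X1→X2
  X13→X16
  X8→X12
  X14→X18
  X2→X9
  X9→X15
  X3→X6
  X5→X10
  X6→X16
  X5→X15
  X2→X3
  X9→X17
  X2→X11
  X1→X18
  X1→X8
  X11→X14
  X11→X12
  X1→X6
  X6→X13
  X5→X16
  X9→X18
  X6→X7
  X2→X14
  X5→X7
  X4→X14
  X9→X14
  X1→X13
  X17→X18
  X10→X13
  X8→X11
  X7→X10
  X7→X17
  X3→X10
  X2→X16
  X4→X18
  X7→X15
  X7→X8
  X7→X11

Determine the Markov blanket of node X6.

X6's children: X7, X9, X13, X16.
X6's parents: X1, X2, X3.
Parents of each child, excluding X6:
  X7: X2, X5
  X9: X2, X4
  X13: X1, X8, X10
  X16: X2, X5, X11, X13
Taking the union gives {X1, X2, X3, X4, X5, X7, X8, X9, X10, X11, X13, X16}.

{X1, X2, X3, X4, X5, X7, X8, X9, X10, X11, X13, X16}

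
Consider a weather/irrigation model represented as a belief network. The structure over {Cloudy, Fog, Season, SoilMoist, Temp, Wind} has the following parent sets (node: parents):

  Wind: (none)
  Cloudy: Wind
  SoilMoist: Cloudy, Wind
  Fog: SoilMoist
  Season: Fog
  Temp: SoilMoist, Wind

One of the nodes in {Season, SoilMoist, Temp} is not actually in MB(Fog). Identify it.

The Markov blanket of a node is its parents, its children, and the other parents of its children.
Fog's children: Season.
Fog has parent SoilMoist.
Other parents of Fog's children:
  Season: —
MB(Fog) = {Season, SoilMoist}.
Temp is neither a parent, child, nor co-parent of Fog, so it does not belong.

Temp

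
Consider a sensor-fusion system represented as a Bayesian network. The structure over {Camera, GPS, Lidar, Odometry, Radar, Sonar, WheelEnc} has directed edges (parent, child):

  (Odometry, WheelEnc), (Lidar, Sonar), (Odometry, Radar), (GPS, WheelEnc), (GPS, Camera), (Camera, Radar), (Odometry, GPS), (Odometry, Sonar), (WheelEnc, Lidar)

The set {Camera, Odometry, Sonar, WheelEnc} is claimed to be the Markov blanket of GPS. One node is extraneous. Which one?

Sonar

GPS's parents: Odometry.
GPS has children Camera, WheelEnc.
Co-parents of GPS (other parents of its children):
  Camera: —
  WheelEnc: Odometry
MB(GPS) = {Camera, Odometry, WheelEnc}.
Sonar is neither a parent, child, nor co-parent of GPS, so it does not belong.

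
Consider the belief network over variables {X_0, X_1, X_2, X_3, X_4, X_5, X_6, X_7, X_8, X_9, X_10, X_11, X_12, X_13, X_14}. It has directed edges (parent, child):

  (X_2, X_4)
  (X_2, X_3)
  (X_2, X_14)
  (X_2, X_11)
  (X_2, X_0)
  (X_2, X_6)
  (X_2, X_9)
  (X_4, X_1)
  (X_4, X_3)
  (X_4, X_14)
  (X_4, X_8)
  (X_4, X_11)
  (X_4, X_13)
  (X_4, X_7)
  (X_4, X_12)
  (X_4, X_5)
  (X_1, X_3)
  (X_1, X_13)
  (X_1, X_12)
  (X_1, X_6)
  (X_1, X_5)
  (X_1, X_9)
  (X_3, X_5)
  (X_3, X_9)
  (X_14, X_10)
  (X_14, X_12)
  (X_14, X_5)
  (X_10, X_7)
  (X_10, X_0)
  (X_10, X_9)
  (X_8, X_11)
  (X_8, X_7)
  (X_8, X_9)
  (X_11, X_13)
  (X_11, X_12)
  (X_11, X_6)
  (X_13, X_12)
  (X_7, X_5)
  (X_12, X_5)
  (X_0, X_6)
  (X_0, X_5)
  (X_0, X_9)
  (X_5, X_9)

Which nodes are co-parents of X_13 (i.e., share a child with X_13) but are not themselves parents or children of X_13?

{X_14}

Children of X_13: X_12.
  X_12's other parents are X_1, X_4, X_11, X_14.
Excluding nodes already adjacent to X_13 (X_1, X_4, X_11, X_12), the co-parent-only contribution is {X_14}.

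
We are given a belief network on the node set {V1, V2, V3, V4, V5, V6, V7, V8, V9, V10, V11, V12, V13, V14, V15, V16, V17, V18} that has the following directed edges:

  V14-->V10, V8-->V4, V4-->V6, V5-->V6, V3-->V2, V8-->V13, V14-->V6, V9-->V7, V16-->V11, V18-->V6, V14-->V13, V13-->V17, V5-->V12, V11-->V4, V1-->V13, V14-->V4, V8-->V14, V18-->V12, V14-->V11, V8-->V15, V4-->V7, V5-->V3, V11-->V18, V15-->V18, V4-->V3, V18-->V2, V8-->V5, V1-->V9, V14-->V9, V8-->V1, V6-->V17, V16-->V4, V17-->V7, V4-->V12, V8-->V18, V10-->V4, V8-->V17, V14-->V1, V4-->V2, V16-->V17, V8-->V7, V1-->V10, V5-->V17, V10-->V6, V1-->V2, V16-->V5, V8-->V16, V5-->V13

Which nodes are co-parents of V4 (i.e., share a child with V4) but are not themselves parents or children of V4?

{V1, V5, V9, V17, V18}

Children of V4: V2, V3, V6, V7, V12.
  V3's other parent is V5.
  V12's other parents are V5, V18.
  V6 also has parents V5, V10, V14, V18.
  V2's other parents are V1, V3, V18.
  V7 also has parents V8, V9, V17.
Excluding nodes already adjacent to V4 (V2, V3, V6, V7, V8, V10, V11, V12, V14, V16), the co-parent-only contribution is {V1, V5, V9, V17, V18}.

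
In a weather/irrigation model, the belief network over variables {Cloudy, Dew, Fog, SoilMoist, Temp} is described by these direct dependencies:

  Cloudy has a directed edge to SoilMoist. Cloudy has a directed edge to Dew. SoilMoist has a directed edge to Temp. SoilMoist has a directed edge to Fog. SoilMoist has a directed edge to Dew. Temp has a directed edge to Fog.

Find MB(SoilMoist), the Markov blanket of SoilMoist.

SoilMoist's parents: Cloudy.
SoilMoist has children Dew, Fog, Temp.
For each child, the remaining parents (spouses of SoilMoist):
  Temp has no other parent.
  Fog's other parent is Temp.
  parents(Dew) \ {SoilMoist} = {Cloudy}.
Union: {Cloudy} ∪ {Dew, Fog, Temp} ∪ {Cloudy, Temp} = {Cloudy, Dew, Fog, Temp}.

{Cloudy, Dew, Fog, Temp}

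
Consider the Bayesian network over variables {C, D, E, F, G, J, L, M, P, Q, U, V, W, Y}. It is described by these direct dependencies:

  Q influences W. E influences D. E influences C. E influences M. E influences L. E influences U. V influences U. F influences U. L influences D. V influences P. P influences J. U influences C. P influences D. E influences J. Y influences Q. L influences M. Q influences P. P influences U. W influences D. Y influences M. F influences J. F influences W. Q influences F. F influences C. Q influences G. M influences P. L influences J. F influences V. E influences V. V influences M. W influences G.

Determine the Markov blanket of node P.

{D, E, F, J, L, M, Q, U, V, W}

Children of P: D, J, U.
Parents of P: M, Q, V.
For each child, the remaining parents (spouses of P):
  U's other parents are E, F, V.
  J's other parents are E, F, L.
  D's other parents are E, L, W.
Union: {M, Q, V} ∪ {D, J, U} ∪ {E, F, L, V, W} = {D, E, F, J, L, M, Q, U, V, W}.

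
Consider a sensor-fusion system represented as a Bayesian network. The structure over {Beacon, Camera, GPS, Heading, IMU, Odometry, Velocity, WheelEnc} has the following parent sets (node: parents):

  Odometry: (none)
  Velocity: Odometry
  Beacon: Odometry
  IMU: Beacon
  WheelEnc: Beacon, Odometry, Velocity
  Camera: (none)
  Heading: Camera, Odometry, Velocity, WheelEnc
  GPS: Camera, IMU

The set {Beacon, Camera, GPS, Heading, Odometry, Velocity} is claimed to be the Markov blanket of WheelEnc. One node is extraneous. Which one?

GPS

WheelEnc has parents Beacon, Odometry, Velocity.
WheelEnc has child Heading.
For each child, the remaining parents (spouses of WheelEnc):
  parents(Heading) \ {WheelEnc} = {Camera, Odometry, Velocity}.
MB(WheelEnc) = {Beacon, Camera, Heading, Odometry, Velocity}.
GPS is neither a parent, child, nor co-parent of WheelEnc, so it does not belong.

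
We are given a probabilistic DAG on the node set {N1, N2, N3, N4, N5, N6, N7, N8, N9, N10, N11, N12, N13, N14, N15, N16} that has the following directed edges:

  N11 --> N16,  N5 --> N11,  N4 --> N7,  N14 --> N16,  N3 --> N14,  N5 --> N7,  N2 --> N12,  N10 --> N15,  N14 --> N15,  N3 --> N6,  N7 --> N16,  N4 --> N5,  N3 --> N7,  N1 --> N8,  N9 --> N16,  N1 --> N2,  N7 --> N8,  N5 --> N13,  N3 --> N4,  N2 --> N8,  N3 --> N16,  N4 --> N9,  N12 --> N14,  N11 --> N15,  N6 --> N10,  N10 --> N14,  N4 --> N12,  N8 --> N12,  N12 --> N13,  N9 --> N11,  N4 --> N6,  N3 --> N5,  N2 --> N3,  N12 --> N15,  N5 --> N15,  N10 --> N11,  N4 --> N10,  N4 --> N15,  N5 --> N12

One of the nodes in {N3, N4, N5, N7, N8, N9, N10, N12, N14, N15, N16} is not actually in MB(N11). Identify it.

N8

Pa(N11) = {N5, N9, N10}.
N11 has children N15, N16.
For each child, the remaining parents (spouses of N11):
  N15: N4, N5, N10, N12, N14
  N16: N3, N7, N9, N14
MB(N11) = {N3, N4, N5, N7, N9, N10, N12, N14, N15, N16}.
N8 is neither a parent, child, nor co-parent of N11, so it does not belong.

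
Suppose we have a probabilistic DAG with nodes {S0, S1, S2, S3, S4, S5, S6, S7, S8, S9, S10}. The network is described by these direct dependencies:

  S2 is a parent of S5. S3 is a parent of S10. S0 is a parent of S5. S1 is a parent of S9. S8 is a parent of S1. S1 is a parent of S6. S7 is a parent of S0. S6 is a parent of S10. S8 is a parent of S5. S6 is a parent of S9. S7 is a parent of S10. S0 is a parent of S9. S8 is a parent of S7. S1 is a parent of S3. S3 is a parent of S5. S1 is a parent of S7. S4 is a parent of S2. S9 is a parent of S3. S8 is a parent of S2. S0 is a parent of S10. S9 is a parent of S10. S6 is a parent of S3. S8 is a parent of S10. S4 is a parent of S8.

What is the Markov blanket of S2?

{S0, S3, S4, S5, S8}

S2 has child S5.
S2's parents: S4, S8.
Co-parents of S2 (other parents of its children):
  S5: S0, S3, S8
Taking the union gives {S0, S3, S4, S5, S8}.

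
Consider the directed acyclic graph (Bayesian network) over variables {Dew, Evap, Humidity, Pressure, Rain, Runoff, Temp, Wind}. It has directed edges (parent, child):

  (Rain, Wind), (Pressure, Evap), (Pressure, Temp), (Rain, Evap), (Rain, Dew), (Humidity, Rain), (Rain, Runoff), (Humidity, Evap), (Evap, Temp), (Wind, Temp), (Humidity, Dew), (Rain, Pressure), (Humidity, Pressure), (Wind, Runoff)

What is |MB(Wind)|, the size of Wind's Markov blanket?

5

A node's Markov blanket = Pa ∪ Ch ∪ (parents of Ch other than the node itself).
Wind's parents: Rain.
Wind has children Runoff, Temp.
Co-parents of Wind (other parents of its children):
  Runoff's other parent is Rain.
  Temp also has parents Evap, Pressure.
MB(Wind) = {Evap, Pressure, Rain, Runoff, Temp}, which has 5 nodes.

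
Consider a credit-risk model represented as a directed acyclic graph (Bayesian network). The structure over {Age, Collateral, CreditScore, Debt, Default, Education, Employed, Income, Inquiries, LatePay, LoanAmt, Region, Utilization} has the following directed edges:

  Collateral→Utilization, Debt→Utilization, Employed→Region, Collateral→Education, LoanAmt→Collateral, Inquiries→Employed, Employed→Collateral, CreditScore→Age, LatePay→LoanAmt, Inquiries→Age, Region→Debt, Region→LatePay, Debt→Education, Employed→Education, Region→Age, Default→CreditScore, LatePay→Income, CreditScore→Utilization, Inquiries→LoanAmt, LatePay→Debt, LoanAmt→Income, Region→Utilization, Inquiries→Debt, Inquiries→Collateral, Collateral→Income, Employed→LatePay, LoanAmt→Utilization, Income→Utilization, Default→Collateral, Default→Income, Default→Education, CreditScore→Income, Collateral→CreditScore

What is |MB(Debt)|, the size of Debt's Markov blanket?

11

Recall MB(v) = parents ∪ children ∪ spouses, where spouses are the other parents of v's children.
Debt has parents Inquiries, LatePay, Region.
Ch(Debt) = {Education, Utilization}.
For each child, the remaining parents (spouses of Debt):
  Education's other parents are Collateral, Default, Employed.
  parents(Utilization) \ {Debt} = {Collateral, CreditScore, Income, LoanAmt, Region}.
MB(Debt) = {Collateral, CreditScore, Default, Education, Employed, Income, Inquiries, LatePay, LoanAmt, Region, Utilization}, which has 11 nodes.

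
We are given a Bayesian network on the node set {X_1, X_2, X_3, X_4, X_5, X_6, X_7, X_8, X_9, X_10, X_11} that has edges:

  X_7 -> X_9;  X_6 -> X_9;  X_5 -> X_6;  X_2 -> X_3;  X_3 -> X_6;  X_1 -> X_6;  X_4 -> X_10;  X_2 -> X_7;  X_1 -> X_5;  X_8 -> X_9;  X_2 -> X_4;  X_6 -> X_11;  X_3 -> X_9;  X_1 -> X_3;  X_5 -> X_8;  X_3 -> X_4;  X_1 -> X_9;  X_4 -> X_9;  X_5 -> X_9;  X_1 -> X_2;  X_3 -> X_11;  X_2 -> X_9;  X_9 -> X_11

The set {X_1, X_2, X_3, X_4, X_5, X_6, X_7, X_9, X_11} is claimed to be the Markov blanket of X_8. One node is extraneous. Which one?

X_8 has parent X_5.
X_8's children: X_9.
Co-parents of X_8 (other parents of its children):
  X_9's other parents are X_1, X_2, X_3, X_4, X_5, X_6, X_7.
MB(X_8) = {X_1, X_2, X_3, X_4, X_5, X_6, X_7, X_9}.
X_11 is neither a parent, child, nor co-parent of X_8, so it does not belong.

X_11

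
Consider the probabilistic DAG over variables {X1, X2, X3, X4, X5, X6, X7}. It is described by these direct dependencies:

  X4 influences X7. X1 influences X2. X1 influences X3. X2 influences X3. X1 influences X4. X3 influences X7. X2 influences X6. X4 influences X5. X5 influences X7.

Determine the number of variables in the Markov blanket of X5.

3

X5's parents: X4.
Children of X5: X7.
Co-parents of X5 (other parents of its children):
  parents(X7) \ {X5} = {X3, X4}.
MB(X5) = {X3, X4, X7}, which has 3 nodes.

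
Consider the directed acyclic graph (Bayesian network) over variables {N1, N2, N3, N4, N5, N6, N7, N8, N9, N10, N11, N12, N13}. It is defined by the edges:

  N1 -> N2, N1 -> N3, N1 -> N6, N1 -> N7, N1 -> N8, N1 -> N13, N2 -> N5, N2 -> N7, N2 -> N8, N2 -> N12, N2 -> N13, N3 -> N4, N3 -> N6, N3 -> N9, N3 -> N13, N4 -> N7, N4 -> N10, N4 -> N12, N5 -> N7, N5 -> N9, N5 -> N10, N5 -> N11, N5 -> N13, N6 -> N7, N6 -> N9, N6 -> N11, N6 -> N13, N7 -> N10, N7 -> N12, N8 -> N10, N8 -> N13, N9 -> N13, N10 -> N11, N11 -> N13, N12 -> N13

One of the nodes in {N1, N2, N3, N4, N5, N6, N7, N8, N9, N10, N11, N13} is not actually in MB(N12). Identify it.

N10

Ch(N12) = {N13}.
Parents of N12: N2, N4, N7.
Co-parents of N12 (other parents of its children):
  N13: N1, N2, N3, N5, N6, N8, N9, N11
MB(N12) = {N1, N2, N3, N4, N5, N6, N7, N8, N9, N11, N13}.
N10 is neither a parent, child, nor co-parent of N12, so it does not belong.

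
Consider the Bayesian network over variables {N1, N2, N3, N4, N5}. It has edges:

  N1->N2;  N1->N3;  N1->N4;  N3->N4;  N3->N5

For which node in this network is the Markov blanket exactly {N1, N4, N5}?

N3

The target node must have every member of {N1, N4, N5} as a parent, child, or co-parent, and no others.
Parents of N3: N1; children: N4, N5; co-parents: N1.
These exactly cover the given set, so the node is N3.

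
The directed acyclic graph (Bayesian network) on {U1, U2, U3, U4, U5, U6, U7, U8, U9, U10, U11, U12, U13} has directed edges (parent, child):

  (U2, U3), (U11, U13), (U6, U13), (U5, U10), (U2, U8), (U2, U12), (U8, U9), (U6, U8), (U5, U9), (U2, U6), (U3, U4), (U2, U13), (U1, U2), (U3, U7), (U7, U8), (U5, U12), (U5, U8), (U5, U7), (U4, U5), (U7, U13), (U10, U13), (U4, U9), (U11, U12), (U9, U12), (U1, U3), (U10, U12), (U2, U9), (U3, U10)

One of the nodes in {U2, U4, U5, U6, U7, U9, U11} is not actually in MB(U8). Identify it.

U11

U8 has child U9.
U8's parents: U2, U5, U6, U7.
Co-parents of U8 (other parents of its children):
  U9 also has parents U2, U4, U5.
MB(U8) = {U2, U4, U5, U6, U7, U9}.
U11 is neither a parent, child, nor co-parent of U8, so it does not belong.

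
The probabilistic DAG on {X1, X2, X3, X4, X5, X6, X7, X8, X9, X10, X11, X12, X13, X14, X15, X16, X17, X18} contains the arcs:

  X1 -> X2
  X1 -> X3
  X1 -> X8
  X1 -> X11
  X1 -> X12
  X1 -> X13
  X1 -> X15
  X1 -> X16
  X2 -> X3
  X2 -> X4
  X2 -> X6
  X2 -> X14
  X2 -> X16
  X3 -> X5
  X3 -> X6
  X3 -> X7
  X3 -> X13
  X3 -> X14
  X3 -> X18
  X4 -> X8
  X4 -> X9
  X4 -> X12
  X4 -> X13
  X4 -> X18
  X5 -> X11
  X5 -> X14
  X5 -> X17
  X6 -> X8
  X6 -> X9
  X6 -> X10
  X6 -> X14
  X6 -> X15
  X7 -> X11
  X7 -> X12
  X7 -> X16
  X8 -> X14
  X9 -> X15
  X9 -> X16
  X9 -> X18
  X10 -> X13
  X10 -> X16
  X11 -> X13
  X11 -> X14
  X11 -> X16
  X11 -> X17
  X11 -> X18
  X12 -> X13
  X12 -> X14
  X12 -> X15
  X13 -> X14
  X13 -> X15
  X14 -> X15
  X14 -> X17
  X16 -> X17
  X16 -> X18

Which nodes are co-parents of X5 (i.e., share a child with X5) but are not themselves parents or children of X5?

{X1, X2, X6, X7, X8, X12, X13, X16}

Children of X5: X11, X14, X17.
  X11 also has parents X1, X7.
  X14 also has parents X2, X3, X6, X8, X11, X12, X13.
  parents(X17) \ {X5} = {X11, X14, X16}.
Excluding nodes already adjacent to X5 (X3, X11, X14, X17), the co-parent-only contribution is {X1, X2, X6, X7, X8, X12, X13, X16}.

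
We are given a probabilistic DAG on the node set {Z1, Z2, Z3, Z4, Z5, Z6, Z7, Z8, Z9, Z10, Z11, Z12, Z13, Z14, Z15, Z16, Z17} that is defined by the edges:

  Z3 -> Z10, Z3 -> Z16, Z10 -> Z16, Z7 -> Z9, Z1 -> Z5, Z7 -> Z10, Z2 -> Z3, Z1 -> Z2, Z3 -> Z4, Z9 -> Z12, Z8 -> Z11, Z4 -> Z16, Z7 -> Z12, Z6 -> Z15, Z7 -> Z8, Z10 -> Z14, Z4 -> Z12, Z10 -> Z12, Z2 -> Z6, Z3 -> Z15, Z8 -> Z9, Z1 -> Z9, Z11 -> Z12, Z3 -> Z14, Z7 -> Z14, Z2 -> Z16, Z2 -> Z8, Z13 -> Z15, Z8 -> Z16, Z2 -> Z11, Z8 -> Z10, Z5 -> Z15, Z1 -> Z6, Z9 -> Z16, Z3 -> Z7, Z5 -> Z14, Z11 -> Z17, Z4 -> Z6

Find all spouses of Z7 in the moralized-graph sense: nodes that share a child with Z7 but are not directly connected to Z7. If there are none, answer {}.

{Z1, Z2, Z4, Z5, Z11}

Children of Z7: Z8, Z9, Z10, Z12, Z14.
  Z8 also has parent Z2.
  Z9 also has parents Z1, Z8.
  Z10 also has parents Z3, Z8.
  Z12's other parents are Z4, Z9, Z10, Z11.
  Z14's other parents are Z3, Z5, Z10.
Excluding nodes already adjacent to Z7 (Z3, Z8, Z9, Z10, Z12, Z14), the co-parent-only contribution is {Z1, Z2, Z4, Z5, Z11}.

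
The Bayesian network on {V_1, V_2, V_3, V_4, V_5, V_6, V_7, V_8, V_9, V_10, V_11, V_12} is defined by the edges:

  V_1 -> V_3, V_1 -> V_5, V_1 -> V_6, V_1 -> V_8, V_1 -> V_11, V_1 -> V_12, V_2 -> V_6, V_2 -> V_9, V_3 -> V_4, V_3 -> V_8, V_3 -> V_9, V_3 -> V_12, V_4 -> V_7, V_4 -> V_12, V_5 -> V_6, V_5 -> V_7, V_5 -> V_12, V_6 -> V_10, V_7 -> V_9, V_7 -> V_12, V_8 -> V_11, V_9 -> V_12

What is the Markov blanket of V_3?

{V_1, V_2, V_4, V_5, V_7, V_8, V_9, V_12}

Recall MB(v) = parents ∪ children ∪ spouses, where spouses are the other parents of v's children.
Children of V_3: V_4, V_8, V_9, V_12.
Parents of V_3: V_1.
For each child, the remaining parents (spouses of V_3):
  V_4: —
  V_8: V_1
  V_9: V_2, V_7
  V_12: V_1, V_4, V_5, V_7, V_9
Taking the union gives {V_1, V_2, V_4, V_5, V_7, V_8, V_9, V_12}.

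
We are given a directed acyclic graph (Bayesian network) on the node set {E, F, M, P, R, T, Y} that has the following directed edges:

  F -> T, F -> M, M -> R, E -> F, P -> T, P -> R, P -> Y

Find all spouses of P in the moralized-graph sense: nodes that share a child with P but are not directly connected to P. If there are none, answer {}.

{F, M}

Children of P: R, T, Y.
  R's other parent is M.
  T's other parent is F.
  Y has no other parent.
Excluding nodes already adjacent to P (R, T, Y), the co-parent-only contribution is {F, M}.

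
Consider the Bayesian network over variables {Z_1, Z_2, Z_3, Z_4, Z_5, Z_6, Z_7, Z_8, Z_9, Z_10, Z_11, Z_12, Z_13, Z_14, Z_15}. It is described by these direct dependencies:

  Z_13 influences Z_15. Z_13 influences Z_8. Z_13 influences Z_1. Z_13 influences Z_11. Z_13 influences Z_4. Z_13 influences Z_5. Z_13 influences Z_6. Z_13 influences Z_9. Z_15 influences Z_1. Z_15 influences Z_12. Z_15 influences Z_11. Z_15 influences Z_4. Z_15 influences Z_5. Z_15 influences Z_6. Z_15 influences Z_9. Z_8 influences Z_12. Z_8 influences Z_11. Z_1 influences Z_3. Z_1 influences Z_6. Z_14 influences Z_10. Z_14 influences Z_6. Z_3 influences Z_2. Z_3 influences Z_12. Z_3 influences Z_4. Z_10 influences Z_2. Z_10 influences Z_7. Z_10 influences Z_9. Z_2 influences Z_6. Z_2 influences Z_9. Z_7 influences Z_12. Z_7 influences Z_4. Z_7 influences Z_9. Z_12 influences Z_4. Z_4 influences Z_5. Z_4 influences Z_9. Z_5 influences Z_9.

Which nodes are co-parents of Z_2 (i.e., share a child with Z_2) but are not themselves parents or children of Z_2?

Children of Z_2: Z_6, Z_9.
  parents(Z_6) \ {Z_2} = {Z_1, Z_13, Z_14, Z_15}.
  Z_9's other parents are Z_4, Z_5, Z_7, Z_10, Z_13, Z_15.
Excluding nodes already adjacent to Z_2 (Z_3, Z_6, Z_9, Z_10), the co-parent-only contribution is {Z_1, Z_4, Z_5, Z_7, Z_13, Z_14, Z_15}.

{Z_1, Z_4, Z_5, Z_7, Z_13, Z_14, Z_15}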